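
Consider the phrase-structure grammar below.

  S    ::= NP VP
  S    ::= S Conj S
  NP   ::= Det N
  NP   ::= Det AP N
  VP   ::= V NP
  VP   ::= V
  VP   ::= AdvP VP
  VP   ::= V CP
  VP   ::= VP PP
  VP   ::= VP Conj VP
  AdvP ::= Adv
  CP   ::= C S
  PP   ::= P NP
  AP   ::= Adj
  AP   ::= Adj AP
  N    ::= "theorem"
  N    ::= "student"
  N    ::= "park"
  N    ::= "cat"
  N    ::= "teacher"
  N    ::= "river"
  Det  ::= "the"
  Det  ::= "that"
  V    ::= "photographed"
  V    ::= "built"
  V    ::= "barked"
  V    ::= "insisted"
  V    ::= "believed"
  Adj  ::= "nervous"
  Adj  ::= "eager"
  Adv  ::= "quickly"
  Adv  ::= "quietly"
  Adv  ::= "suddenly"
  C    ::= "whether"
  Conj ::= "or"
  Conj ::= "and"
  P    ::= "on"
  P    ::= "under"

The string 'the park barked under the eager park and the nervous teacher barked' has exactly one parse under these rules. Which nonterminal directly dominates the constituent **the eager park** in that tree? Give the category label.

PP

[S [S [NP [Det the] [N park]] [VP [VP [V barked]] [PP [P under] [NP [Det the] [AP [Adj eager]] [N park]]]]] [Conj and] [S [NP [Det the] [AP [Adj nervous]] [N teacher]] [VP [V barked]]]]
The span 'the eager park' is the NP node built by NP → Det AP N.
Its mother is the PP built by PP → P NP.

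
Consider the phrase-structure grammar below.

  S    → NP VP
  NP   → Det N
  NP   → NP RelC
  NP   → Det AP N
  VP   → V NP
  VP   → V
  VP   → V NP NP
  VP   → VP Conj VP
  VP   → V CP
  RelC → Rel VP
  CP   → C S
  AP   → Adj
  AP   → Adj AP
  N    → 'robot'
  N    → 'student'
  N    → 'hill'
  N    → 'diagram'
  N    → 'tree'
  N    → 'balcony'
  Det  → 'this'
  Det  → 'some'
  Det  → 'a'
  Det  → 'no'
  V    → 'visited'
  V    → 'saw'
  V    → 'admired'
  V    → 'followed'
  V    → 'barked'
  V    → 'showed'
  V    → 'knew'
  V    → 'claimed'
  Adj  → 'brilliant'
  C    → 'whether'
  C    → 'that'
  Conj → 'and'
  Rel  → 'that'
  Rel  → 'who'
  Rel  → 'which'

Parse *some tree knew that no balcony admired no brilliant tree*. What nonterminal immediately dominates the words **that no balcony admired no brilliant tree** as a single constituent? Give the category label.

S
  NP
    Det: some
    N: tree
  VP
    V: knew
    CP
      C: that
      S
        NP
          Det: no
          N: balcony
        VP
          V: admired
          NP
            Det: no
            AP
              Adj: brilliant
            N: tree
The span 'that no balcony admired no brilliant tree' is the CP node built by CP → C S.

CP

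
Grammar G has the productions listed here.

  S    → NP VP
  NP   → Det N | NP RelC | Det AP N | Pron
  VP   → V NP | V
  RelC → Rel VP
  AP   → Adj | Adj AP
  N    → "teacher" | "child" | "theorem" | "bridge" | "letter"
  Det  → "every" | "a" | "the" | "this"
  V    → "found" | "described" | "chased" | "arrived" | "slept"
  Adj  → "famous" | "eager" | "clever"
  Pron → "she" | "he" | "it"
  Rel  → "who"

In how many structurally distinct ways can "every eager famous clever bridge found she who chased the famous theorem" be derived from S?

1

[S [NP [Det every] [AP [Adj eager] [AP [Adj famous] [AP [Adj clever]]]] [N bridge]] [VP [V found] [NP [NP [Pron she]] [RelC [Rel who] [VP [V chased] [NP [Det the] [AP [Adj famous]] [N theorem]]]]]]]
No rule offers an alternative attachment or grouping for any span, so this is the only derivation.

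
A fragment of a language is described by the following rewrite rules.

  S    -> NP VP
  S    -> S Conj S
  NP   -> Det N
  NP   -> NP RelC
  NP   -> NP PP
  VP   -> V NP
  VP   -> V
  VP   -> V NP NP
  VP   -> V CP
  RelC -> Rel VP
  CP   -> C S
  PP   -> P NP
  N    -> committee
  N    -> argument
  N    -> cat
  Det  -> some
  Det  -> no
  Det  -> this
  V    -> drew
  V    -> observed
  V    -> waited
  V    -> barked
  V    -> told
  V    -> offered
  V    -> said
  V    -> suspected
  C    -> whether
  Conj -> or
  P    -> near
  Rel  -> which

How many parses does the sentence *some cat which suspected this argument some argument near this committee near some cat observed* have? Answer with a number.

5

Two of the 5 distinct bracketings:
[S [NP [NP [Det some] [N cat]] [RelC [Rel which] [VP [V suspected] [NP [Det this] [N argument]] [NP [NP [Det some] [N argument]] [PP [P near] [NP [NP [Det this] [N committee]] [PP [P near] [NP [Det some] [N cat]]]]]]]]] [VP [V observed]]]
[S [NP [NP [Det some] [N cat]] [RelC [Rel which] [VP [V suspected] [NP [Det this] [N argument]] [NP [NP [NP [Det some] [N argument]] [PP [P near] [NP [Det this] [N committee]]]] [PP [P near] [NP [Det some] [N cat]]]]]]] [VP [V observed]]]
The trees differ in how a recursive rule is bracketed over the same span.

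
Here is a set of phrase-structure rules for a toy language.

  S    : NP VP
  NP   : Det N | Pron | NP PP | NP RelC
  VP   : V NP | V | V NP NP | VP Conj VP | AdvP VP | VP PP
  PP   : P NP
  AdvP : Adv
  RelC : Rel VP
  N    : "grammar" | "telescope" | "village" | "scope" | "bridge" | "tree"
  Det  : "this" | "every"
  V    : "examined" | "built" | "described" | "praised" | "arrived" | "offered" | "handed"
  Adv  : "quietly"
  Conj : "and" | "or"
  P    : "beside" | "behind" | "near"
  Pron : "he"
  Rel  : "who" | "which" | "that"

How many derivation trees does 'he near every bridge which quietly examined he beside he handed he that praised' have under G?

9

Two of the 9 distinct bracketings:
[S [NP [NP [Pron he]] [PP [P near] [NP [NP [NP [Det every] [N bridge]] [RelC [Rel which] [VP [AdvP [Adv quietly]] [VP [V examined] [NP [Pron he]]]]]] [PP [P beside] [NP [Pron he]]]]]] [VP [V handed] [NP [NP [Pron he]] [RelC [Rel that] [VP [V praised]]]]]]
[S [NP [NP [Pron he]] [PP [P near] [NP [NP [Det every] [N bridge]] [RelC [Rel which] [VP [AdvP [Adv quietly]] [VP [V examined] [NP [NP [Pron he]] [PP [P beside] [NP [Pron he]]]]]]]]]] [VP [V handed] [NP [NP [Pron he]] [RelC [Rel that] [VP [V praised]]]]]]
The trees differ in how a recursive rule is bracketed over the same span.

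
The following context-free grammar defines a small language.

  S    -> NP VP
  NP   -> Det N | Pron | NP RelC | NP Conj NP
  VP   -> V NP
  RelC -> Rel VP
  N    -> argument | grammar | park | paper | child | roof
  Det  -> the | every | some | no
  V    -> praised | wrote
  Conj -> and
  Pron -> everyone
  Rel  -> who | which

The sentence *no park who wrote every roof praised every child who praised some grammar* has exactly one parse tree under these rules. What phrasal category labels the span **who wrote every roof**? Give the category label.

S
  NP
    NP
      Det: no
      N: park
    RelC
      Rel: who
      VP
        V: wrote
        NP
          Det: every
          N: roof
  VP
    V: praised
    NP
      NP
        Det: every
        N: child
      RelC
        Rel: who
        VP
          V: praised
          NP
            Det: some
            N: grammar
The span 'who wrote every roof' is the RelC node built by RelC → Rel VP.

RelC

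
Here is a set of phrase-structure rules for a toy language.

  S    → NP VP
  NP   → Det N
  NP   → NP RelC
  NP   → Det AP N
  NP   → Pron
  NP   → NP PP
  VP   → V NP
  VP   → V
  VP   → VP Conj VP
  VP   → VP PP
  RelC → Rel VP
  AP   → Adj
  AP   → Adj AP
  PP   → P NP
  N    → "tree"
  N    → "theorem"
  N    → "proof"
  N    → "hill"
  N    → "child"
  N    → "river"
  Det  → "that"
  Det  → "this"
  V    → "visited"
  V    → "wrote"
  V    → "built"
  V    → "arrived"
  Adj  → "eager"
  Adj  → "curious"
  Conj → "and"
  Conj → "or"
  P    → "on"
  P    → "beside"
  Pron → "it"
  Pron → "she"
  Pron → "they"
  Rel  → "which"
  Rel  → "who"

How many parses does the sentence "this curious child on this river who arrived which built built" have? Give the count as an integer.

3

Two of the 3 distinct bracketings:
[S [NP [NP [NP [NP [Det this] [AP [Adj curious]] [N child]] [PP [P on] [NP [Det this] [N river]]]] [RelC [Rel who] [VP [V arrived]]]] [RelC [Rel which] [VP [V built]]]] [VP [V built]]]
[S [NP [NP [NP [Det this] [AP [Adj curious]] [N child]] [PP [P on] [NP [NP [Det this] [N river]] [RelC [Rel who] [VP [V arrived]]]]]] [RelC [Rel which] [VP [V built]]]] [VP [V built]]]
The trees differ in how a recursive rule is bracketed over the same span.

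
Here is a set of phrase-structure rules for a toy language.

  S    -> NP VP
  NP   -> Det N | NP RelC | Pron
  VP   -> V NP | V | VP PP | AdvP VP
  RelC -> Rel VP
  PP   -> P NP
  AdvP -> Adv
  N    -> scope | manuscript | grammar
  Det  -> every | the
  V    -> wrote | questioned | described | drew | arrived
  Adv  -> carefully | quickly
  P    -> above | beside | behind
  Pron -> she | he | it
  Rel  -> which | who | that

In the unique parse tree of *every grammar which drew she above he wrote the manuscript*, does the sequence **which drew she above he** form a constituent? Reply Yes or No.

Yes

[S [NP [NP [Det every] [N grammar]] [RelC [Rel which] [VP [VP [V drew] [NP [Pron she]]] [PP [P above] [NP [Pron he]]]]]] [VP [V wrote] [NP [Det the] [N manuscript]]]]
The words 'which drew she above he' are exhaustively dominated by a single RelC node (built by RelC → Rel VP), so they form a constituent.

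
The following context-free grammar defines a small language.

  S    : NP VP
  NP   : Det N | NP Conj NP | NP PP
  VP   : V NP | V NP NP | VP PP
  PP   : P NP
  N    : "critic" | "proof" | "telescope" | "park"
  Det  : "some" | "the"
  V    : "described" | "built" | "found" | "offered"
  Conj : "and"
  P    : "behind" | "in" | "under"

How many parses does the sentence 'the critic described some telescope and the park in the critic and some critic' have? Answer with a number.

6

Two of the 6 distinct bracketings:
[S [NP [Det the] [N critic]] [VP [V described] [NP [NP [Det some] [N telescope]] [Conj and] [NP [NP [NP [Det the] [N park]] [PP [P in] [NP [Det the] [N critic]]]] [Conj and] [NP [Det some] [N critic]]]]]]
[S [NP [Det the] [N critic]] [VP [V described] [NP [NP [Det some] [N telescope]] [Conj and] [NP [NP [Det the] [N park]] [PP [P in] [NP [NP [Det the] [N critic]] [Conj and] [NP [Det some] [N critic]]]]]]]]
The trees differ in how a recursive rule is bracketed over the same span.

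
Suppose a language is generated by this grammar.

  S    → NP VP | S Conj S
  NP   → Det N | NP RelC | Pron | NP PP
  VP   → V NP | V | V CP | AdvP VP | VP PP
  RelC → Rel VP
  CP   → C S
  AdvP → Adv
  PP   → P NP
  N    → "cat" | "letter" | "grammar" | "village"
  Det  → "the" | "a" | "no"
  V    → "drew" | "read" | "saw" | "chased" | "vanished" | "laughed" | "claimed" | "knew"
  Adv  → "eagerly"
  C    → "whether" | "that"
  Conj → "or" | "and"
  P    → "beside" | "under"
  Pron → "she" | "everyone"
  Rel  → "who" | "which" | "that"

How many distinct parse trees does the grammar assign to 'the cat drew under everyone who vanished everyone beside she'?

4

Two of the 4 distinct bracketings:
[S [NP [Det the] [N cat]] [VP [VP [V drew]] [PP [P under] [NP [NP [Pron everyone]] [RelC [Rel who] [VP [V vanished] [NP [NP [Pron everyone]] [PP [P beside] [NP [Pron she]]]]]]]]]]
[S [NP [Det the] [N cat]] [VP [VP [V drew]] [PP [P under] [NP [NP [Pron everyone]] [RelC [Rel who] [VP [VP [V vanished] [NP [Pron everyone]]] [PP [P beside] [NP [Pron she]]]]]]]]]
The difference turns on whether NP → NP PP is used at the relevant span, versus an alternative expansion of NP.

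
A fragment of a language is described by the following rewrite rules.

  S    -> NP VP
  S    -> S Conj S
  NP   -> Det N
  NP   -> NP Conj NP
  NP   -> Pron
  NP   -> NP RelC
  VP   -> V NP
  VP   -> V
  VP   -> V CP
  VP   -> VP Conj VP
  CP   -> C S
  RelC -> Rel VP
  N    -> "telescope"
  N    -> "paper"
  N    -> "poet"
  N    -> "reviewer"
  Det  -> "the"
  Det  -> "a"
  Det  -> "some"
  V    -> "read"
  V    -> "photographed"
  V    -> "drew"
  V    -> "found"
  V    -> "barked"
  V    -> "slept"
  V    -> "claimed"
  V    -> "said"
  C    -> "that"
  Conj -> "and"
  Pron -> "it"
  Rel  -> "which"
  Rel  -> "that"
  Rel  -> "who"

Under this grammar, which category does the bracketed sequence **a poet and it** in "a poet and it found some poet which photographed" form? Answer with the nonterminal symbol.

S
  NP
    NP
      Det: a
      N: poet
    Conj: and
    NP
      Pron: it
  VP
    V: found
    NP
      NP
        Det: some
        N: poet
      RelC
        Rel: which
        VP
          V: photographed
The span 'a poet and it' is the NP node built by NP → NP Conj NP.

NP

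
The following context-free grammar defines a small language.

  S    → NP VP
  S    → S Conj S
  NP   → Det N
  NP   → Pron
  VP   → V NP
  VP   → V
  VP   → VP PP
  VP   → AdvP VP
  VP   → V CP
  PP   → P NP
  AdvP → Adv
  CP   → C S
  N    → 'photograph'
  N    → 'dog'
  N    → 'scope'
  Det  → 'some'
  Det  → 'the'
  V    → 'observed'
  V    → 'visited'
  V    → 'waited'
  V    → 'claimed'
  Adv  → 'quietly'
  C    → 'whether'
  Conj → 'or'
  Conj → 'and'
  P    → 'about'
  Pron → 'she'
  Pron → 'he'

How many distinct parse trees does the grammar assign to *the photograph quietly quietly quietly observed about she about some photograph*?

Two of the 10 distinct bracketings:
[S [NP [Det the] [N photograph]] [VP [VP [VP [AdvP [Adv quietly]] [VP [AdvP [Adv quietly]] [VP [AdvP [Adv quietly]] [VP [V observed]]]]] [PP [P about] [NP [Pron she]]]] [PP [P about] [NP [Det some] [N photograph]]]]]
[S [NP [Det the] [N photograph]] [VP [VP [AdvP [Adv quietly]] [VP [VP [AdvP [Adv quietly]] [VP [AdvP [Adv quietly]] [VP [V observed]]]] [PP [P about] [NP [Pron she]]]]] [PP [P about] [NP [Det some] [N photograph]]]]]
The trees differ in how a recursive rule is bracketed over the same span.

10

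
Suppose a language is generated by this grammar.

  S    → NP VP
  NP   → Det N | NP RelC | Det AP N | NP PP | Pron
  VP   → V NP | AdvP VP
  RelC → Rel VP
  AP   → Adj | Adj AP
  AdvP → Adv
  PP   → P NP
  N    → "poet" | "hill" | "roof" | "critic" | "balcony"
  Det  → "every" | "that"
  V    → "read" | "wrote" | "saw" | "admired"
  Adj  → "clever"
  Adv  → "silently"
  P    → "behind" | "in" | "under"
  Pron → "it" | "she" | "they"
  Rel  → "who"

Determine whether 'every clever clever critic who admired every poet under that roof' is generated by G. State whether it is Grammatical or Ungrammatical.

Ungrammatical

For S → NP VP, every NP-prefix leaves a non-VP remainder: after 'every clever clever critic' the remainder is not a VP; after 'every clever clever critic who admired every poet' the remainder is not a VP.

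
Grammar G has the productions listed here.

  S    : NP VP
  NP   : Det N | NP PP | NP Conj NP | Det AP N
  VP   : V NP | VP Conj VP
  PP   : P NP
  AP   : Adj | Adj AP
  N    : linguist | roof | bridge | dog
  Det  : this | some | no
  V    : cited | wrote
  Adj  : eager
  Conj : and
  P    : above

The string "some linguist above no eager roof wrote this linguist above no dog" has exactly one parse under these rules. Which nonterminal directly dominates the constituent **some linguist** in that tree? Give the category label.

NP

[S [NP [NP [Det some] [N linguist]] [PP [P above] [NP [Det no] [AP [Adj eager]] [N roof]]]] [VP [V wrote] [NP [NP [Det this] [N linguist]] [PP [P above] [NP [Det no] [N dog]]]]]]
The span 'some linguist' is the NP node built by NP → Det N.
Its mother is the NP built by NP → NP PP.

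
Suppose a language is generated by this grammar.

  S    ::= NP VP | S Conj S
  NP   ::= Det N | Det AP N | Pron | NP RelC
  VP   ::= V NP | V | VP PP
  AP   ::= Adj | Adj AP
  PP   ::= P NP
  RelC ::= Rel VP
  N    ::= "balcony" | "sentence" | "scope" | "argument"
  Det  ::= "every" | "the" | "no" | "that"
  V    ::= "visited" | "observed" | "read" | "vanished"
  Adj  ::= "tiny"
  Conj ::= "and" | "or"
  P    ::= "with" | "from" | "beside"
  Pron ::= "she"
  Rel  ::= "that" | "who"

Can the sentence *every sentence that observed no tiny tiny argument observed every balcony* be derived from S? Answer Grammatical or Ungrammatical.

S
  NP
    NP
      Det: every
      N: sentence
    RelC
      Rel: that
      VP
        V: observed
        NP
          Det: no
          AP
            Adj: tiny
            AP
              Adj: tiny
          N: argument
  VP
    V: observed
    NP
      Det: every
      N: balcony
The bracketing above is licensed at every node by one of the given productions, with S at the root.

Grammatical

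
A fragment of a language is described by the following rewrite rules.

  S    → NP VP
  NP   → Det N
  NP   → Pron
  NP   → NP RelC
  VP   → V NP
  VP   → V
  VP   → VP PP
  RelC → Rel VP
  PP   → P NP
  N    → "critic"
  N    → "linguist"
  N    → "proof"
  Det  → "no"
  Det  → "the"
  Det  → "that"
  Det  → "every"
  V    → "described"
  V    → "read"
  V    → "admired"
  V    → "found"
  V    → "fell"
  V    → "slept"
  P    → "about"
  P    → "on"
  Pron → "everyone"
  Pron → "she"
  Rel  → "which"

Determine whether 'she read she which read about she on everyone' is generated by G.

Grammatical

[S [NP [Pron she]] [VP [V read] [NP [NP [Pron she]] [RelC [Rel which] [VP [VP [VP [V read]] [PP [P about] [NP [Pron she]]]] [PP [P on] [NP [Pron everyone]]]]]]]]
Every word is introduced by a lexical rule and the phrasal rules combine the resulting categories into a single S.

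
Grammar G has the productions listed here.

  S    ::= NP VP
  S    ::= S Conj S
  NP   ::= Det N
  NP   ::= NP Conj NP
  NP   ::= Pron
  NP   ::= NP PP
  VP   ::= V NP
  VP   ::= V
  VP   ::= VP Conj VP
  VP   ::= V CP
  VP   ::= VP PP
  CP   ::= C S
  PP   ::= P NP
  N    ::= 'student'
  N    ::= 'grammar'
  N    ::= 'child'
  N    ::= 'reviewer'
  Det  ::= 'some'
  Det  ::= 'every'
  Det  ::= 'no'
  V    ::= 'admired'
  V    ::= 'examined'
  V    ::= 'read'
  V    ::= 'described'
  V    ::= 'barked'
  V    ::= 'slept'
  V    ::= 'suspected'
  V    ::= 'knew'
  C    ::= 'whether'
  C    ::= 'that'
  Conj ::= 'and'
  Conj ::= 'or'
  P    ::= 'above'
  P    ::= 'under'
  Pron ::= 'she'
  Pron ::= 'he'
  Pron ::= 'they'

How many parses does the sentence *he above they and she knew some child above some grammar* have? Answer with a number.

Two of the 4 distinct bracketings:
[S [NP [NP [NP [Pron he]] [PP [P above] [NP [Pron they]]]] [Conj and] [NP [Pron she]]] [VP [V knew] [NP [NP [Det some] [N child]] [PP [P above] [NP [Det some] [N grammar]]]]]]
[S [NP [NP [NP [Pron he]] [PP [P above] [NP [Pron they]]]] [Conj and] [NP [Pron she]]] [VP [VP [V knew] [NP [Det some] [N child]]] [PP [P above] [NP [Det some] [N grammar]]]]]
The difference turns on whether VP → VP PP is used at the relevant span, versus an alternative expansion of VP.

4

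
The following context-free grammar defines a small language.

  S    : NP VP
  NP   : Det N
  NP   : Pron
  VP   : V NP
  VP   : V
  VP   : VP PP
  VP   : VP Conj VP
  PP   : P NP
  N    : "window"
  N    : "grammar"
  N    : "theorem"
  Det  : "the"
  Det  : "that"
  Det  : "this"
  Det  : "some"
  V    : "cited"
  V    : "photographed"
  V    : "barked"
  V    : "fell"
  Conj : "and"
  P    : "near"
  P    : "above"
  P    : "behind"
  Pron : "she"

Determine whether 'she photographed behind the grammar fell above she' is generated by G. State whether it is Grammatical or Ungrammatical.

For S → NP VP, the only prefix that parses as NP is 'she', but the remainder 'photographed behind the grammar fell above she' is not a VP under these rules.

Ungrammatical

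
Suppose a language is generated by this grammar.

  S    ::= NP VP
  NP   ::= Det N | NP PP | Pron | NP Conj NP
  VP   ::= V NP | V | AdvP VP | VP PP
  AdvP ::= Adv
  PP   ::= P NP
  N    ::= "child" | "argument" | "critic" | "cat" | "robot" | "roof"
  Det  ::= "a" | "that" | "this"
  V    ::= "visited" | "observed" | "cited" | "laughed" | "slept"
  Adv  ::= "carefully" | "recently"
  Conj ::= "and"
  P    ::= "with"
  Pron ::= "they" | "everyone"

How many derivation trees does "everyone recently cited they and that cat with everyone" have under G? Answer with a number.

4

Two of the 4 distinct bracketings:
[S [NP [Pron everyone]] [VP [AdvP [Adv recently]] [VP [V cited] [NP [NP [NP [Pron they]] [Conj and] [NP [Det that] [N cat]]] [PP [P with] [NP [Pron everyone]]]]]]]
[S [NP [Pron everyone]] [VP [AdvP [Adv recently]] [VP [V cited] [NP [NP [Pron they]] [Conj and] [NP [NP [Det that] [N cat]] [PP [P with] [NP [Pron everyone]]]]]]]]
The trees differ in how a recursive rule is bracketed over the same span.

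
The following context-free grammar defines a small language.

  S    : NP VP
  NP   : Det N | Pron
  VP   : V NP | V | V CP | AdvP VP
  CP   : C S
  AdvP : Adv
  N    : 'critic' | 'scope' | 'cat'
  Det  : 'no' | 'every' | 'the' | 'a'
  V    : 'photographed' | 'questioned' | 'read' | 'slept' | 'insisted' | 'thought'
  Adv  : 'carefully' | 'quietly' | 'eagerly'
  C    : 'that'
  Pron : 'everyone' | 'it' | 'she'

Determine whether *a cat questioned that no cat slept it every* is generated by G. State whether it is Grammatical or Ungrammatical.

A Pron word can never sit immediately before a Det word in any string this grammar generates, so the substring 'it every' rules out a derivation.

Ungrammatical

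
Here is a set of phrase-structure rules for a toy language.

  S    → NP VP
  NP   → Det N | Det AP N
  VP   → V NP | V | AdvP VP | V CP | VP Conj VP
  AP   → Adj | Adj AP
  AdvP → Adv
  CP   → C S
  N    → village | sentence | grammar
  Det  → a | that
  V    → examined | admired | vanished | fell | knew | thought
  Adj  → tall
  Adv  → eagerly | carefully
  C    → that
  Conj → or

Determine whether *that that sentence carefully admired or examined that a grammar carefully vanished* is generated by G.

For S → NP VP, no prefix of the string parses as an NP.

Ungrammatical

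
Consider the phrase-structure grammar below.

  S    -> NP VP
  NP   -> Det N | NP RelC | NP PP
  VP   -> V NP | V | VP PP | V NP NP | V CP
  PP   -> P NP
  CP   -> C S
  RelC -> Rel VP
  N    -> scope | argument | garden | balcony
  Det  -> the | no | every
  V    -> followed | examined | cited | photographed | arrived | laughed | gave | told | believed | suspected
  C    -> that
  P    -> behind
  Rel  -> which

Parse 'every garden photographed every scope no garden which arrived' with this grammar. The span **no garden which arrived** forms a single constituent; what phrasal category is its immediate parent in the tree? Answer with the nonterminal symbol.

[S [NP [Det every] [N garden]] [VP [V photographed] [NP [Det every] [N scope]] [NP [NP [Det no] [N garden]] [RelC [Rel which] [VP [V arrived]]]]]]
The span 'no garden which arrived' is the NP node built by NP → NP RelC.
Its mother is the VP built by VP → V NP NP.

VP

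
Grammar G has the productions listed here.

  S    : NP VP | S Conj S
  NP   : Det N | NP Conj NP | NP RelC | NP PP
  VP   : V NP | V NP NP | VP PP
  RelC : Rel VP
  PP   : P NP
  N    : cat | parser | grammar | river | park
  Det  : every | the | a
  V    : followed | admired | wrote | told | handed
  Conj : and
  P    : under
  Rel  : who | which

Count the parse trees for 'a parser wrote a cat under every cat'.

2

The two bracketings:
[S [NP [Det a] [N parser]] [VP [V wrote] [NP [NP [Det a] [N cat]] [PP [P under] [NP [Det every] [N cat]]]]]]
[S [NP [Det a] [N parser]] [VP [VP [V wrote] [NP [Det a] [N cat]]] [PP [P under] [NP [Det every] [N cat]]]]]
The difference turns on whether NP → NP PP is used at the relevant span, versus an alternative expansion of NP.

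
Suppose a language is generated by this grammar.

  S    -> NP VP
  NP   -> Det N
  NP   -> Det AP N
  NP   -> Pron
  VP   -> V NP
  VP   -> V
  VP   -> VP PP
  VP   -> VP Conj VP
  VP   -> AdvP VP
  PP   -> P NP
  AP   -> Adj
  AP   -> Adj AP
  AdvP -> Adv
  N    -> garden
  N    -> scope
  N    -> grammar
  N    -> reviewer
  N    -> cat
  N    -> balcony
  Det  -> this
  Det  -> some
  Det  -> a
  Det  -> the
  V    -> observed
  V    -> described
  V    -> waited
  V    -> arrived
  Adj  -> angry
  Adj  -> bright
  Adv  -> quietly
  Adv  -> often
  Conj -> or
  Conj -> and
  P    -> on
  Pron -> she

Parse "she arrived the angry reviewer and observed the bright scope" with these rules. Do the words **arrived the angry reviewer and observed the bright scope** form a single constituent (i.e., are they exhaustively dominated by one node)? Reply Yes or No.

Yes

[S [NP [Pron she]] [VP [VP [V arrived] [NP [Det the] [AP [Adj angry]] [N reviewer]]] [Conj and] [VP [V observed] [NP [Det the] [AP [Adj bright]] [N scope]]]]]
The words 'arrived the angry reviewer and observed the bright scope' are exhaustively dominated by a single VP node (built by VP → VP Conj VP), so they form a constituent.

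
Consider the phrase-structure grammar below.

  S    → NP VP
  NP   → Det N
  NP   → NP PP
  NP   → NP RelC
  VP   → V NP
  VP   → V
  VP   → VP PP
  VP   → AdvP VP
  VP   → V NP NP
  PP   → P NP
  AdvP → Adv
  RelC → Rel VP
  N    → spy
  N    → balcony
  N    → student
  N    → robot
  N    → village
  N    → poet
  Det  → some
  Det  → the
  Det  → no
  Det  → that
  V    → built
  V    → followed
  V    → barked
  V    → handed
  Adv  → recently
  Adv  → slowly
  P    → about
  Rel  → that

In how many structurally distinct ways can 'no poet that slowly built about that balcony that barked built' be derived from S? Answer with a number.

Two of the 6 distinct bracketings:
[S [NP [NP [NP [Det no] [N poet]] [RelC [Rel that] [VP [AdvP [Adv slowly]] [VP [V built]]]]] [PP [P about] [NP [NP [Det that] [N balcony]] [RelC [Rel that] [VP [V barked]]]]]] [VP [V built]]]
[S [NP [NP [Det no] [N poet]] [RelC [Rel that] [VP [VP [AdvP [Adv slowly]] [VP [V built]]] [PP [P about] [NP [NP [Det that] [N balcony]] [RelC [Rel that] [VP [V barked]]]]]]]] [VP [V built]]]
The difference turns on whether NP → NP PP is used at the relevant span, versus an alternative expansion of NP.

6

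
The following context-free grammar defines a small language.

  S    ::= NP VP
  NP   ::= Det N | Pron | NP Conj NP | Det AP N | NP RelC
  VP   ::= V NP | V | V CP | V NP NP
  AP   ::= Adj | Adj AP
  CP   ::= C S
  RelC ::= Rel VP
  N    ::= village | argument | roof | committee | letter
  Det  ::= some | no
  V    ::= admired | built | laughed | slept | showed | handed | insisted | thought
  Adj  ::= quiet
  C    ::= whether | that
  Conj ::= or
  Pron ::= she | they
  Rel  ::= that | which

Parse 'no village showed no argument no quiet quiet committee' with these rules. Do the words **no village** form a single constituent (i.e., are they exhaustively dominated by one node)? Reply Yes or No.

[S [NP [Det no] [N village]] [VP [V showed] [NP [Det no] [N argument]] [NP [Det no] [AP [Adj quiet] [AP [Adj quiet]]] [N committee]]]]
The words 'no village' are exhaustively dominated by a single NP node (built by NP → Det N), so they form a constituent.

Yes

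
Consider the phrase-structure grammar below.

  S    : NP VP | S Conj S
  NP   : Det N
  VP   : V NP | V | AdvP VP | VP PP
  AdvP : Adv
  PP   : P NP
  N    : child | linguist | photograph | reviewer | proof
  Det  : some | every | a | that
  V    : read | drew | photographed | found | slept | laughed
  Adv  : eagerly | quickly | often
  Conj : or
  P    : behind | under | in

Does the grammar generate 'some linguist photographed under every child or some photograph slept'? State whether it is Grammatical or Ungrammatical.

S
  S
    NP
      Det: some
      N: linguist
    VP
      VP
        V: photographed
      PP
        P: under
        NP
          Det: every
          N: child
  Conj: or
  S
    NP
      Det: some
      N: photograph
    VP
      V: slept
Every word is introduced by a lexical rule and the phrasal rules combine the resulting categories into a single S.

Grammatical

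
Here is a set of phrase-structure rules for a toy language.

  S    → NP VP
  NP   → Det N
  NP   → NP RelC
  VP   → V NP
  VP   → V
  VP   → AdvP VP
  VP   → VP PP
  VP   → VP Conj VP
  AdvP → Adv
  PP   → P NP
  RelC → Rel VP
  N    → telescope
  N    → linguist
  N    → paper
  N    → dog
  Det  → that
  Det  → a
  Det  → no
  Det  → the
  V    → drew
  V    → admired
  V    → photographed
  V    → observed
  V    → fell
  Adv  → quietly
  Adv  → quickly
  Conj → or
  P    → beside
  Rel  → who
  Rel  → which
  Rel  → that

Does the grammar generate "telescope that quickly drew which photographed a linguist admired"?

Ungrammatical

For S → NP VP, no prefix of the string parses as an NP.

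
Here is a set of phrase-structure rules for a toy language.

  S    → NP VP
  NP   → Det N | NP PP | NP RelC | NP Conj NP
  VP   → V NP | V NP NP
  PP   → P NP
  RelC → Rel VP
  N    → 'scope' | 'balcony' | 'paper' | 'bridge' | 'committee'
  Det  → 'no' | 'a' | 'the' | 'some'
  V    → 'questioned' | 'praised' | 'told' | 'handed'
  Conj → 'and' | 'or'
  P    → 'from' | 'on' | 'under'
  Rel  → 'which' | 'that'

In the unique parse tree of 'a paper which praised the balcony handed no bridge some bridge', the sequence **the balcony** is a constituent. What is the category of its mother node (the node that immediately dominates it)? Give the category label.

VP

S
  NP
    NP
      Det: a
      N: paper
    RelC
      Rel: which
      VP
        V: praised
        NP
          Det: the
          N: balcony
  VP
    V: handed
    NP
      Det: no
      N: bridge
    NP
      Det: some
      N: bridge
The span 'the balcony' is the NP node built by NP → Det N.
Its mother is the VP built by VP → V NP.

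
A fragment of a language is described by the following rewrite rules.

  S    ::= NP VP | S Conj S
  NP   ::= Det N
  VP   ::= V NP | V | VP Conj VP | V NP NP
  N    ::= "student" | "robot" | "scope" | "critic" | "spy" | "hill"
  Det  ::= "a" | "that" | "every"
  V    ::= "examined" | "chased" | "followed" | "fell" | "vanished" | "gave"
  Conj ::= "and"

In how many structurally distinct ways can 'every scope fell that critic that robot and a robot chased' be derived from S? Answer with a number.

1

[S [S [NP [Det every] [N scope]] [VP [V fell] [NP [Det that] [N critic]] [NP [Det that] [N robot]]]] [Conj and] [S [NP [Det a] [N robot]] [VP [V chased]]]]
No rule offers an alternative attachment or grouping for any span, so this is the only derivation.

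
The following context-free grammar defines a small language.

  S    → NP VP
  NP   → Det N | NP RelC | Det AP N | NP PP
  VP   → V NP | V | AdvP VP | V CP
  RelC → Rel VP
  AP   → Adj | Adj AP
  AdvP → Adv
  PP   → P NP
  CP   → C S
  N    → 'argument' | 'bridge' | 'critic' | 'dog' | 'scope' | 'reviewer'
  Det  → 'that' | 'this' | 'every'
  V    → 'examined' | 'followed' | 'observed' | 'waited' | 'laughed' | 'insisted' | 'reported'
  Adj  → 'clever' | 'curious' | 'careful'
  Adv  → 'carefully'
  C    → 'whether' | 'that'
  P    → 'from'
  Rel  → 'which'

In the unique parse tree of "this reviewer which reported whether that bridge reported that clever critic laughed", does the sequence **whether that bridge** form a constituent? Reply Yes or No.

No

[S [NP [NP [Det this] [N reviewer]] [RelC [Rel which] [VP [V reported] [CP [C whether] [S [NP [Det that] [N bridge]] [VP [V reported] [NP [Det that] [AP [Adj clever]] [N critic]]]]]]]] [VP [V laughed]]]
The smallest constituent containing 'whether that bridge' is the CP spanning 'whether that bridge reported that clever critic'; no single node in the tree dominates exactly the given words.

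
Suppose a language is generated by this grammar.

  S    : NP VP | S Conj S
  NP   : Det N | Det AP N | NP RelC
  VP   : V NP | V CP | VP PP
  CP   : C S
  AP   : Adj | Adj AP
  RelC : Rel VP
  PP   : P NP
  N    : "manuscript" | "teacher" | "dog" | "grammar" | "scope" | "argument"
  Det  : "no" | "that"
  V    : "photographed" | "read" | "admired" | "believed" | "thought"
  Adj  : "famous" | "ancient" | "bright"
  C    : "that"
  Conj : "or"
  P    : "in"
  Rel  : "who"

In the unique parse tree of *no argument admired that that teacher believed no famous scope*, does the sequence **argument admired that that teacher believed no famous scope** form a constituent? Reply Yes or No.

No

[S [NP [Det no] [N argument]] [VP [V admired] [CP [C that] [S [NP [Det that] [N teacher]] [VP [V believed] [NP [Det no] [AP [Adj famous]] [N scope]]]]]]]
The smallest constituent containing 'argument admired that that teacher believed no famous scope' is the S spanning 'no argument admired that that teacher believed no famous scope'; no single node in the tree dominates exactly the given words.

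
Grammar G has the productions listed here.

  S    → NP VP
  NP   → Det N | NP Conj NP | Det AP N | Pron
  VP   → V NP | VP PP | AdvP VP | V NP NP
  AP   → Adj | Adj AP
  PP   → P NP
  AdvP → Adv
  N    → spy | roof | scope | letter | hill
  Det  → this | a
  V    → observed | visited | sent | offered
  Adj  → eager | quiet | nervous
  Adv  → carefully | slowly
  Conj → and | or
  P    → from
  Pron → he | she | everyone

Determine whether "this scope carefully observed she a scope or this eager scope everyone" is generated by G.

For S → NP VP, the only prefix that parses as NP is 'this scope', but the remainder 'carefully observed she a scope or this eager scope everyone' is not a VP under these rules.

Ungrammatical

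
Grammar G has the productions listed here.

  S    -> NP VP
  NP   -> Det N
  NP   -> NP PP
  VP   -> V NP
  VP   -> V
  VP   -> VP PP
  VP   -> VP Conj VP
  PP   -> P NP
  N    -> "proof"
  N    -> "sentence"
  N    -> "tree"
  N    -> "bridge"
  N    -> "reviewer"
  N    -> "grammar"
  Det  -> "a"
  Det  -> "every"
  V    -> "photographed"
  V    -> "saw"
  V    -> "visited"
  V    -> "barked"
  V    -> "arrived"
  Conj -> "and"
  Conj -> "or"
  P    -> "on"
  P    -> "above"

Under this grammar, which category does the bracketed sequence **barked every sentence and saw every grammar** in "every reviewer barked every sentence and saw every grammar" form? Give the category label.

S
  NP
    Det: every
    N: reviewer
  VP
    VP
      V: barked
      NP
        Det: every
        N: sentence
    Conj: and
    VP
      V: saw
      NP
        Det: every
        N: grammar
The span 'barked every sentence and saw every grammar' is the VP node built by VP → VP Conj VP.

VP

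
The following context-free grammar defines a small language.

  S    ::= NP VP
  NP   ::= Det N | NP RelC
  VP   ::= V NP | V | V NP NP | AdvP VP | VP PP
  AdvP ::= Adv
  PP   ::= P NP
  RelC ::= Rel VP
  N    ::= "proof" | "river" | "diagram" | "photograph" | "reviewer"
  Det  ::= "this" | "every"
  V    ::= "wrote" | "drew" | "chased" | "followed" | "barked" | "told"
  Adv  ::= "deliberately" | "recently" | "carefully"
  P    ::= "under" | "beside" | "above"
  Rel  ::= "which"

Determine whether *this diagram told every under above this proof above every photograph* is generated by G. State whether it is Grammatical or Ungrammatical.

Ungrammatical

A Det word can never sit immediately before a P word in any string this grammar generates, so the substring 'every under' rules out a derivation.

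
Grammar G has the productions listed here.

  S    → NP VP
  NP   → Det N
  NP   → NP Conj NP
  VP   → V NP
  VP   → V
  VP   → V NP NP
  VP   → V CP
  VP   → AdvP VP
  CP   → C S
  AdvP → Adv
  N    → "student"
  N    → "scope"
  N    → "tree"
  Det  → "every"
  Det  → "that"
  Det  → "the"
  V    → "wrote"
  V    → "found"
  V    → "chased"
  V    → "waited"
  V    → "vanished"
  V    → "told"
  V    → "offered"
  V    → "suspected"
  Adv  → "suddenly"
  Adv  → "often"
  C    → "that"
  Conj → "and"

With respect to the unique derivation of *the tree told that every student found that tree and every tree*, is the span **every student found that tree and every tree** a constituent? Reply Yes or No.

[S [NP [Det the] [N tree]] [VP [V told] [CP [C that] [S [NP [Det every] [N student]] [VP [V found] [NP [NP [Det that] [N tree]] [Conj and] [NP [Det every] [N tree]]]]]]]]
The words 'every student found that tree and every tree' are exhaustively dominated by a single S node (built by S → NP VP), so they form a constituent.

Yes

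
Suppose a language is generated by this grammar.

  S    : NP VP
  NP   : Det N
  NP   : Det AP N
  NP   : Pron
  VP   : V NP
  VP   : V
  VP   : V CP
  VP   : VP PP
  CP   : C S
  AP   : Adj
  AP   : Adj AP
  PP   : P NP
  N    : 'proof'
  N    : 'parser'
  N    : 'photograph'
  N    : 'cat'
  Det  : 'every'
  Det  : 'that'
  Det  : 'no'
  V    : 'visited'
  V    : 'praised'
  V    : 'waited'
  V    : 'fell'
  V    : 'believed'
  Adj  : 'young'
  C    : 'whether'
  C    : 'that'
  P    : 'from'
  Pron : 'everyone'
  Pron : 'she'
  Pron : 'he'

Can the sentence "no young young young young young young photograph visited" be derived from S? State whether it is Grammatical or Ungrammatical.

S
  NP
    Det: no
    AP
      Adj: young
      AP
        Adj: young
        AP
          Adj: young
          AP
            Adj: young
            AP
              Adj: young
              AP
                Adj: young
    N: photograph
  VP
    V: visited
The bracketing above is licensed at every node by one of the given productions, with S at the root.

Grammatical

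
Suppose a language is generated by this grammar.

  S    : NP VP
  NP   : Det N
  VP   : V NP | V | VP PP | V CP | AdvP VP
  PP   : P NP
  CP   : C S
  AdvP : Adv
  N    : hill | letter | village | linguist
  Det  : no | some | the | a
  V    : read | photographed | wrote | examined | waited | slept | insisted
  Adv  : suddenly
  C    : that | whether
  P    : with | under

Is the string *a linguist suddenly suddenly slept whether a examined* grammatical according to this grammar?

Ungrammatical

A Det word can never sit immediately before a V word in any string this grammar generates, so the substring 'a examined' rules out a derivation.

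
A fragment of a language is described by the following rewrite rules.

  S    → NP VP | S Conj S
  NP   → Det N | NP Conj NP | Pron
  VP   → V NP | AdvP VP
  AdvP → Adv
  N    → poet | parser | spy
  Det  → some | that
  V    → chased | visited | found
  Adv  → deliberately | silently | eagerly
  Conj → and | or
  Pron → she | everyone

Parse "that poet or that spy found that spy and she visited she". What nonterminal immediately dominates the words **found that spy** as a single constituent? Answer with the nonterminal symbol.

S
  S
    NP
      NP
        Det: that
        N: poet
      Conj: or
      NP
        Det: that
        N: spy
    VP
      V: found
      NP
        Det: that
        N: spy
  Conj: and
  S
    NP
      Pron: she
    VP
      V: visited
      NP
        Pron: she
The span 'found that spy' is the VP node built by VP → V NP.

VP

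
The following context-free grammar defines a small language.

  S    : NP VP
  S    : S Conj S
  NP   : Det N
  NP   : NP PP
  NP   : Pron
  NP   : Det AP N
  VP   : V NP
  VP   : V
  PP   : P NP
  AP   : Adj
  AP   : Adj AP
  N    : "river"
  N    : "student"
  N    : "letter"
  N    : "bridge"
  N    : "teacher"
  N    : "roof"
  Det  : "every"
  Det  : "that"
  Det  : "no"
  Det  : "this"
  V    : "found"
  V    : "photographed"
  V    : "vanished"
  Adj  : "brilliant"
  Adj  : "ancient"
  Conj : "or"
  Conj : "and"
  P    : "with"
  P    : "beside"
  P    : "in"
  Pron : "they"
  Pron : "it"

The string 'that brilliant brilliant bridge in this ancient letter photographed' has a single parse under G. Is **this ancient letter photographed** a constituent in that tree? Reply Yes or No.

No

[S [NP [NP [Det that] [AP [Adj brilliant] [AP [Adj brilliant]]] [N bridge]] [PP [P in] [NP [Det this] [AP [Adj ancient]] [N letter]]]] [VP [V photographed]]]
The smallest constituent containing 'this ancient letter photographed' is the S spanning 'that brilliant brilliant bridge in this ancient letter photographed'; no single node in the tree dominates exactly the given words.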